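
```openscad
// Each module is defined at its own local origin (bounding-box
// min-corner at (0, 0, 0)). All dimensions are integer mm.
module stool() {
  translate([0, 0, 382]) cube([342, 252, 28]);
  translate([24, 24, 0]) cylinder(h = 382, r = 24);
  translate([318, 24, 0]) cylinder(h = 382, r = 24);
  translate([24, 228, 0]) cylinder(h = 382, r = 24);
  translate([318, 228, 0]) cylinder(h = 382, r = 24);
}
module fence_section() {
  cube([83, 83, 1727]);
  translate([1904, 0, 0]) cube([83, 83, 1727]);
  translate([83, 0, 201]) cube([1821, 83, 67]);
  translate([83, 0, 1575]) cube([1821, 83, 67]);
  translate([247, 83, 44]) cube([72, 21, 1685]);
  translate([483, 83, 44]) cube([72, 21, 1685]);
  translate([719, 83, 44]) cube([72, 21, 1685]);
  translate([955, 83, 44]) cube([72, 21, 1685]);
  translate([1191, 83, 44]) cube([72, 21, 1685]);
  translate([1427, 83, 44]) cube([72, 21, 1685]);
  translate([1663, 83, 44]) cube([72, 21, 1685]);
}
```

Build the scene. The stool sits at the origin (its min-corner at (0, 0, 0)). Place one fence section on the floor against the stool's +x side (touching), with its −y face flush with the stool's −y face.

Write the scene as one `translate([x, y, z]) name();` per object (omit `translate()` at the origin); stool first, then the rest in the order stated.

stool();
translate([342, 0, 0]) fence_section();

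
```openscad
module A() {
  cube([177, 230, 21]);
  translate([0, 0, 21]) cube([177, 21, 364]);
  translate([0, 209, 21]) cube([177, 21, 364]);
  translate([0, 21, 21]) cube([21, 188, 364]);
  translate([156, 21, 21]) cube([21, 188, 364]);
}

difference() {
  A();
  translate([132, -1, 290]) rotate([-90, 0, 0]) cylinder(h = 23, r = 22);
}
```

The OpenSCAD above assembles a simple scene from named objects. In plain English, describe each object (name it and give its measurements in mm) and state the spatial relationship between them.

A is an open storage box with external size 177×230×385 mm and wall thickness 21 mm (the base is also 21 mm thick). The base covers the whole footprint; the four walls stand on the base, with the y-facing walls full-width and the x-facing walls fitting between their inner faces.

The open box has a circular hole of radius 22 mm through its front wall, centred at (x = 132, z = 290).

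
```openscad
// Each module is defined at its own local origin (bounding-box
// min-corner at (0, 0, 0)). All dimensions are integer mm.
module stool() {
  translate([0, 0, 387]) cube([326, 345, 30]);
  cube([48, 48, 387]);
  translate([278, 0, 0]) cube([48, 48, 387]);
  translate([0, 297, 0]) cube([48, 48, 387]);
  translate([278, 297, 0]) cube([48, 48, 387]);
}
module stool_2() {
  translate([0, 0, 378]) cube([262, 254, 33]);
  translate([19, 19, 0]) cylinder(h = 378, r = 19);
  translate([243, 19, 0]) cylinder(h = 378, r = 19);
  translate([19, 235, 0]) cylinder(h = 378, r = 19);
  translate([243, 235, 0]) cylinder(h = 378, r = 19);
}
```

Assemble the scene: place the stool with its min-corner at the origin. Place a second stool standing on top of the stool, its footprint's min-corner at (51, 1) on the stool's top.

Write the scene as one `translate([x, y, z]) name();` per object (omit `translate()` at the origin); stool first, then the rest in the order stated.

stool();
translate([51, 1, 417]) stool_2();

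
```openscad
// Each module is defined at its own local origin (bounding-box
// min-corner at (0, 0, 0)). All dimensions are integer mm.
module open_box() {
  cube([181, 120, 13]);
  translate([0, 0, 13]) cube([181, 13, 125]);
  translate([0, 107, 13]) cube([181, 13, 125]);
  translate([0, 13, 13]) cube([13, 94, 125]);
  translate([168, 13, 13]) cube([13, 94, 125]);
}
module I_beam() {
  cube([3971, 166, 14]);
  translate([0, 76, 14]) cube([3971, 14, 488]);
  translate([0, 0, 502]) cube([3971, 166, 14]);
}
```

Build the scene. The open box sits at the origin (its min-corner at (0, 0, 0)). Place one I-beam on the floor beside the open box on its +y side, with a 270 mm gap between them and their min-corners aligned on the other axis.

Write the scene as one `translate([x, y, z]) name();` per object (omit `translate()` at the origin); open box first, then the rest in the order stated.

open_box();
translate([0, 390, 0]) I_beam();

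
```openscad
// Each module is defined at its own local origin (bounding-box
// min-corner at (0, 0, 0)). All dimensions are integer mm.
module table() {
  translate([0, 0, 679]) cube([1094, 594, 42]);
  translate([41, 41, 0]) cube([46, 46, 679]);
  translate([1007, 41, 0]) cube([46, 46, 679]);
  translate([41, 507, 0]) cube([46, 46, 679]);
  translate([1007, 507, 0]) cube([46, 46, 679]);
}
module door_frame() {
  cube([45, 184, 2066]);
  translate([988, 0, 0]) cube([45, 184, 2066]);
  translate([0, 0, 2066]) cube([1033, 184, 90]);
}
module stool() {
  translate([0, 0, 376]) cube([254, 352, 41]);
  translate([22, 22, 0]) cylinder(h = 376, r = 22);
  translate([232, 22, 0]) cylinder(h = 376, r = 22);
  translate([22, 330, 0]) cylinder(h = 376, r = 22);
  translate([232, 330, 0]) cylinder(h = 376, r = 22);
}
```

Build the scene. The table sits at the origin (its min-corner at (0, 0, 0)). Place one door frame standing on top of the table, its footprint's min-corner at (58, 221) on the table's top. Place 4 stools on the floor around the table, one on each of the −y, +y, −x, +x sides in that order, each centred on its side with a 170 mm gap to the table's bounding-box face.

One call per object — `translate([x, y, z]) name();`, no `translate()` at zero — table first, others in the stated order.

table();
translate([58, 221, 721]) door_frame();
translate([420, -522, 0]) stool();
translate([420, 764, 0]) stool();
translate([-424, 121, 0]) stool();
translate([1264, 121, 0]) stool();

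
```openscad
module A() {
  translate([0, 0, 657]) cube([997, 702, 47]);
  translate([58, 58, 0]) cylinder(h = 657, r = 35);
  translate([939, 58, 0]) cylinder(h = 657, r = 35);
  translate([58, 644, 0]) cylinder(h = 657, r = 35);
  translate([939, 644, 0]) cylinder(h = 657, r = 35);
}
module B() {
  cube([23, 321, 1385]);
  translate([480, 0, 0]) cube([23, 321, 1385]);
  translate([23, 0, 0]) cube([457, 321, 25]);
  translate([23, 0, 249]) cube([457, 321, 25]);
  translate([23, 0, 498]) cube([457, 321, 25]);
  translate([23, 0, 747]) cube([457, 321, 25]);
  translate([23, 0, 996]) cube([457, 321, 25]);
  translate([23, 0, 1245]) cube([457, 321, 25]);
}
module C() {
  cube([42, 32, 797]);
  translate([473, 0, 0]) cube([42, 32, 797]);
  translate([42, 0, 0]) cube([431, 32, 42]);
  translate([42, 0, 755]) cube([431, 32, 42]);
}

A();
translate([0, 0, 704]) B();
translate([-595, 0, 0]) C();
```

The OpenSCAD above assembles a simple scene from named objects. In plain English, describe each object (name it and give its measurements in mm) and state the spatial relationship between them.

A is a rectangular dining table. The top is 997×702×47 mm with its upper surface at z = 704 mm. It stands on four round legs of 70 mm diameter, each leg's bounding box inset 23 mm from the nearest pair of top edges, running from the floor to the underside of the top.

B is a bookshelf 503 mm wide overall, 321 mm deep and 1385 mm tall. The two sides are 23 mm thick vertical panels. 6 horizontal shelves of 25 mm thickness span between the inner faces of the sides; the lowest shelf sits on the floor and shelves are stacked with a clear vertical gap of 224 mm between each pair.

C is a picture frame with a 431×713 mm rectangular opening (x by z) and a uniform 42 mm border on every side. Frame depth is 32 mm along y. It is built from two vertical stiles running the full outside height and two horizontal rails spanning the gap between the stiles.

The bookshelf is on top of the table. The picture frame is on the floor beside the table on its −x side.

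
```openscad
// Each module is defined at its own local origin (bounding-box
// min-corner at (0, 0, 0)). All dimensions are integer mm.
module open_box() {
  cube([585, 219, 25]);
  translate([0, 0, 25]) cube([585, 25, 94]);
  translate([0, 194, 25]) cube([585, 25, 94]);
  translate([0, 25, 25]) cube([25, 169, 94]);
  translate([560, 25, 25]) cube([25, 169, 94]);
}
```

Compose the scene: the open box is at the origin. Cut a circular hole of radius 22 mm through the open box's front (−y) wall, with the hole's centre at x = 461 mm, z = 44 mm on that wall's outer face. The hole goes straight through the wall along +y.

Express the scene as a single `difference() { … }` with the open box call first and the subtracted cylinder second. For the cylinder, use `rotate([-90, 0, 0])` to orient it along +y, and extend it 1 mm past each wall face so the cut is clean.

difference() {
  open_box();
  translate([461, -1, 44]) rotate([-90, 0, 0]) cylinder(h = 27, r = 22);
}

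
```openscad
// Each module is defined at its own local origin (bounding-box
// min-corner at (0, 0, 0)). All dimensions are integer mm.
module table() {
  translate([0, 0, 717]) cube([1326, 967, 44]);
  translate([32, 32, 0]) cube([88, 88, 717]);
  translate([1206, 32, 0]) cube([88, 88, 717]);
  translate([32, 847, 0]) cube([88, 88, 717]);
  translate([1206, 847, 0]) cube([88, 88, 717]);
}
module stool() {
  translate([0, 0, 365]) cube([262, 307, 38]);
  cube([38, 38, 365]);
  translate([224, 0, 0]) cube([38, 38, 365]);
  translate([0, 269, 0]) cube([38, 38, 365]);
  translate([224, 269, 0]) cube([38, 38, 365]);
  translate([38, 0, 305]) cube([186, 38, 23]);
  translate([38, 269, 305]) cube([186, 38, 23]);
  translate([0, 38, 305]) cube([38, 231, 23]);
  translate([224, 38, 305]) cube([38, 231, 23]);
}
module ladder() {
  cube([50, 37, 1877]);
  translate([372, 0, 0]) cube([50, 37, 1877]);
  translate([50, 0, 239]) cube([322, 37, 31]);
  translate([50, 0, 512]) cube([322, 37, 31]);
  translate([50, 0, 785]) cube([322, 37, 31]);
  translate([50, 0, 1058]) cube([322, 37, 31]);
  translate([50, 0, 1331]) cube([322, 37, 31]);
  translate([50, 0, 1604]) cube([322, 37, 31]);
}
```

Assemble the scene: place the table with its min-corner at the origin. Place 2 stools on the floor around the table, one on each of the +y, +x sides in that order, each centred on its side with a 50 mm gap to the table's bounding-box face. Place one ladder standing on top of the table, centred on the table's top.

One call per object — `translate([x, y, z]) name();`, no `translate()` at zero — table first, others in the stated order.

table();
translate([532, 1017, 0]) stool();
translate([1376, 330, 0]) stool();
translate([452, 465, 761]) ladder();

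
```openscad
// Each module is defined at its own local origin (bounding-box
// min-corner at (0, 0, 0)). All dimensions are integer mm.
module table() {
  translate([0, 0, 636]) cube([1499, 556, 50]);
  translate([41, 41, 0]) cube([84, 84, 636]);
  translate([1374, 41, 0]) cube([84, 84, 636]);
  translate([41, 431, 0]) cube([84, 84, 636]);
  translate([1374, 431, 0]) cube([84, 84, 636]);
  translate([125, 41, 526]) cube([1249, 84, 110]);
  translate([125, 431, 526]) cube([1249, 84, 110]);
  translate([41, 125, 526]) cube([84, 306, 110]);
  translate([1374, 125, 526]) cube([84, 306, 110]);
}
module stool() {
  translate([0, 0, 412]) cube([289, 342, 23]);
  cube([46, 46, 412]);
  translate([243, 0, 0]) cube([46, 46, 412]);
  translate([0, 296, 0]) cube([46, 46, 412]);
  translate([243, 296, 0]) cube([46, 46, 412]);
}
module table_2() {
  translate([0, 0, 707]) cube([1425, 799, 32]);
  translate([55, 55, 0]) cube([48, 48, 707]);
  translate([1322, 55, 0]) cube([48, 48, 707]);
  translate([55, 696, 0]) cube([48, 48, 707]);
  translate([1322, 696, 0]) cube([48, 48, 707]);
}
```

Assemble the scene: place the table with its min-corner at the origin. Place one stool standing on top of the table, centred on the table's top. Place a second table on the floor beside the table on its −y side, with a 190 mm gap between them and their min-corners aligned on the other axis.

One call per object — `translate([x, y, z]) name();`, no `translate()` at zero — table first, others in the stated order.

table();
translate([605, 107, 686]) stool();
translate([0, -989, 0]) table_2();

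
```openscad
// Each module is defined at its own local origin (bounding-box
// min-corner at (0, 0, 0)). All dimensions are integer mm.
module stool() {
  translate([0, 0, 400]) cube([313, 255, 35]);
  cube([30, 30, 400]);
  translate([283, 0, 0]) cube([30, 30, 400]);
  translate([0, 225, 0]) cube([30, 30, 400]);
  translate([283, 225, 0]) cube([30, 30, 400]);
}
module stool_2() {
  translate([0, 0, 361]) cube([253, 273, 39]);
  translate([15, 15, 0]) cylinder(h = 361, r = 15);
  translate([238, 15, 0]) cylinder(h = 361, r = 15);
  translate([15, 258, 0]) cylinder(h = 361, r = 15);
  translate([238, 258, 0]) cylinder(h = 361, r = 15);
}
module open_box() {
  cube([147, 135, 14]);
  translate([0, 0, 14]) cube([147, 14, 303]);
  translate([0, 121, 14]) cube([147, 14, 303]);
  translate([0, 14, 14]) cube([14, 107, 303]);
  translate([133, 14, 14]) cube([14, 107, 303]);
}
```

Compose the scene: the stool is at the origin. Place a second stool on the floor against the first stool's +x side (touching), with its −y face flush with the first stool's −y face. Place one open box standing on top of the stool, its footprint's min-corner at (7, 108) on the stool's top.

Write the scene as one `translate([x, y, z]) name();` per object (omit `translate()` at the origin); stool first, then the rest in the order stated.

stool();
translate([313, 0, 0]) stool_2();
translate([7, 108, 435]) open_box();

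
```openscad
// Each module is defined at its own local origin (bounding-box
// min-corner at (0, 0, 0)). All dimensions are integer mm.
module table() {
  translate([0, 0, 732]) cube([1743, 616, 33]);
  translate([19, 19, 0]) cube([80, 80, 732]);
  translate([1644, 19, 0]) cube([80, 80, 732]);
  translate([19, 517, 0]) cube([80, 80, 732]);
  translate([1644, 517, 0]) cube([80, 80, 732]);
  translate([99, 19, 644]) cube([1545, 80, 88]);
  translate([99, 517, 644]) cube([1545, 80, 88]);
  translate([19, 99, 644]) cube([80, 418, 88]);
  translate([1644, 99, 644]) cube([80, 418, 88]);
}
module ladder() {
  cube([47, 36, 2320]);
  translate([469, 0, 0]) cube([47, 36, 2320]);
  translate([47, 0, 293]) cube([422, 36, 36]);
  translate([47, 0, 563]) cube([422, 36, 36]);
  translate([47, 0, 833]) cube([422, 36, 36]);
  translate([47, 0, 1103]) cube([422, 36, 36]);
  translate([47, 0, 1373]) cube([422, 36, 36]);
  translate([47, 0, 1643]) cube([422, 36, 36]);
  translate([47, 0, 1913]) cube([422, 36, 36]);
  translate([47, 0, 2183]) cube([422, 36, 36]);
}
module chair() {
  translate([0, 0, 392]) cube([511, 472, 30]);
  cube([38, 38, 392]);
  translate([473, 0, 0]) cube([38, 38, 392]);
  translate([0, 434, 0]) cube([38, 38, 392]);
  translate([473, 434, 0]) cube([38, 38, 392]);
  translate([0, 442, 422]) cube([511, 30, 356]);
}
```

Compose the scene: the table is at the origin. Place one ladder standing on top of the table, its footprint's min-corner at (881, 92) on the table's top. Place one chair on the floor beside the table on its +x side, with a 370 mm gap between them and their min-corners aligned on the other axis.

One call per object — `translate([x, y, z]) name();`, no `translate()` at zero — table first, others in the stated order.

table();
translate([881, 92, 765]) ladder();
translate([2113, 0, 0]) chair();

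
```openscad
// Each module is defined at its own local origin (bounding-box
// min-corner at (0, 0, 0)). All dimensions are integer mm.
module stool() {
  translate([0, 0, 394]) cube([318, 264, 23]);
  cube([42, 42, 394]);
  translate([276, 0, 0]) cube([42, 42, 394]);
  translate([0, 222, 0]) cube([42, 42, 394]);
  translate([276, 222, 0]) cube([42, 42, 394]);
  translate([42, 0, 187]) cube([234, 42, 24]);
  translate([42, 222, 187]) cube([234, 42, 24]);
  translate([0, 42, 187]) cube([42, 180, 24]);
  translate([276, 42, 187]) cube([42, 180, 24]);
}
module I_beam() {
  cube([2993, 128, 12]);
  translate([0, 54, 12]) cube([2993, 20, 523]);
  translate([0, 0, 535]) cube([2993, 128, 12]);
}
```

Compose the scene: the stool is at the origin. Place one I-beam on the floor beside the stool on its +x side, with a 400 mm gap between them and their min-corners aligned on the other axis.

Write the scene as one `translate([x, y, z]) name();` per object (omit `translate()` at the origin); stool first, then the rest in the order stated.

stool();
translate([718, 0, 0]) I_beam();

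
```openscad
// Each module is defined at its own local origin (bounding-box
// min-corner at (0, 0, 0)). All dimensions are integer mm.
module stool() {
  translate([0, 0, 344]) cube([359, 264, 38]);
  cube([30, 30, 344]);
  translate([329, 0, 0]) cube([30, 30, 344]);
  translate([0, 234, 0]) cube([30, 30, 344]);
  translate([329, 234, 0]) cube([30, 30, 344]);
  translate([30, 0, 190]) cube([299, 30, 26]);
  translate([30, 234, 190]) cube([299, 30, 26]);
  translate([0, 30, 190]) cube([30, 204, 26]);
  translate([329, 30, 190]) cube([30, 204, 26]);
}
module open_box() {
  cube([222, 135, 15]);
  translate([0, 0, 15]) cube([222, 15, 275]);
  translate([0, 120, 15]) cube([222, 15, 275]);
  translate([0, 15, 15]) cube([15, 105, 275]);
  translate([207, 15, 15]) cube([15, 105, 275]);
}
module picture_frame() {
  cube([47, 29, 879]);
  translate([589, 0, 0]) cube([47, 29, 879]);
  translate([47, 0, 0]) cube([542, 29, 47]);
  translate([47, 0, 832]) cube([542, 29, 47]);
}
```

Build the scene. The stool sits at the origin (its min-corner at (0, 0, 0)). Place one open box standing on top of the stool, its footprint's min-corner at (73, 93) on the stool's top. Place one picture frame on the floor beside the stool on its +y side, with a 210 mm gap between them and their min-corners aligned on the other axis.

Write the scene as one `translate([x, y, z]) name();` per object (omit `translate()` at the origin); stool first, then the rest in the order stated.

stool();
translate([73, 93, 382]) open_box();
translate([0, 474, 0]) picture_frame();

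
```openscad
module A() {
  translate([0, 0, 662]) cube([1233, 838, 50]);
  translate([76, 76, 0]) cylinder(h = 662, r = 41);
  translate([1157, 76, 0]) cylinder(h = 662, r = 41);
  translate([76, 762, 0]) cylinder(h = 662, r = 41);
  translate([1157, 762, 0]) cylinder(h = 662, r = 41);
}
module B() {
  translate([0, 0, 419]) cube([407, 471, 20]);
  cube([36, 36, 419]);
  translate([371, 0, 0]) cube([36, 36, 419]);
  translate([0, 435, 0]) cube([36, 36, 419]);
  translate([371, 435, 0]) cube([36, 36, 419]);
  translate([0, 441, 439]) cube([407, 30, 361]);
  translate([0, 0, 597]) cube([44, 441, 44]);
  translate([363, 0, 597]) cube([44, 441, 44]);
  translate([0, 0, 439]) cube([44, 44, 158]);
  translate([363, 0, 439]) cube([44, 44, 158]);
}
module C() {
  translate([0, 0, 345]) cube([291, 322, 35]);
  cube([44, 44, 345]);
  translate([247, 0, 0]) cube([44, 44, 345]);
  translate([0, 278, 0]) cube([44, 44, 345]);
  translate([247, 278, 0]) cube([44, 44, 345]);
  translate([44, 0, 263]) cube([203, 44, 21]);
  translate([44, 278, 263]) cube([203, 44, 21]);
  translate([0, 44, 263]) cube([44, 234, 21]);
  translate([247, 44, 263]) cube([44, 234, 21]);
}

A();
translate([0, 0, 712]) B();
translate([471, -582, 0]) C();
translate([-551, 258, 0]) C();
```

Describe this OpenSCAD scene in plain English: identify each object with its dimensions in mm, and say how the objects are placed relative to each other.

A is a rectangular dining table. The top is 1233×838×50 mm with its upper surface at z = 712 mm. It stands on four round legs of 82 mm diameter, each leg's bounding box inset 35 mm from the nearest pair of top edges, running from the floor to the underside of the top.

B is a chair: 407×471 mm seat, 20 mm thick, top at z = 439 mm, on four 36 mm square corner legs flush with the seat edges. A 30 mm thick backrest slab spans the full seat width, extending 361 mm above the seat top, its back face flush with the seat's +y edge. Two armrests of 44×44 mm section run along each side from the seat's front edge to the front of the backrest, top faces 202 mm above the seat top and outer faces flush with the seat's x-edges; a 44×44 mm post under the front of each armrest stands on the seat at the front corner.

C is a four-legged stool. The seat is a 291×322×35 mm slab whose top surface is at z = 380 mm; four square legs, each 44×44 mm in cross-section, run from the floor (z = 0) to the underside of the seat, each flush with a corner of the seat. Four stretchers, 44 mm wide and 21 mm tall, connect adjacent legs with their undersides at z = 263 mm, each running between the inner faces of the legs it joins and aligned with the legs' outer faces on the other axis.

The chair is on top of the table. Two stools sit around the table at the −y, −x sides.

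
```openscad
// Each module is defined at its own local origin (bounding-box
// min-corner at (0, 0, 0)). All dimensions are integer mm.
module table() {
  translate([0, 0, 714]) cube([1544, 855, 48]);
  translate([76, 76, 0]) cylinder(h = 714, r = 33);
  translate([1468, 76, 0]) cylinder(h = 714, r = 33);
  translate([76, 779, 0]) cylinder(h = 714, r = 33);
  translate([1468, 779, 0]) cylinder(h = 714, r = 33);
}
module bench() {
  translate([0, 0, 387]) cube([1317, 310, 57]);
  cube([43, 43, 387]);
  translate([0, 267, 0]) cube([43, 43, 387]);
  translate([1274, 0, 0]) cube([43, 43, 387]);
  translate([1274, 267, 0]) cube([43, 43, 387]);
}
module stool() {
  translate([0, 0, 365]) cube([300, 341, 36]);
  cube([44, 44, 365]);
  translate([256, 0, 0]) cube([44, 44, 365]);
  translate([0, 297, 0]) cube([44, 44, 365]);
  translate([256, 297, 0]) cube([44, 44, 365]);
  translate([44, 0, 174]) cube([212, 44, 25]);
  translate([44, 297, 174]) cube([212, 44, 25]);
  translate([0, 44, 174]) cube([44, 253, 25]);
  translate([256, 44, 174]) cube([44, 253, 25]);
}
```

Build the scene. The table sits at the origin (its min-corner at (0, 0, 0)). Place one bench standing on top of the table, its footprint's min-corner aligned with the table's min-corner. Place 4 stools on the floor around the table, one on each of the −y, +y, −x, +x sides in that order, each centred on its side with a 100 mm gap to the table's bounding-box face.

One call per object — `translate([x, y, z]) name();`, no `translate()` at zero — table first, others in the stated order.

table();
translate([0, 0, 762]) bench();
translate([622, -441, 0]) stool();
translate([622, 955, 0]) stool();
translate([-400, 257, 0]) stool();
translate([1644, 257, 0]) stool();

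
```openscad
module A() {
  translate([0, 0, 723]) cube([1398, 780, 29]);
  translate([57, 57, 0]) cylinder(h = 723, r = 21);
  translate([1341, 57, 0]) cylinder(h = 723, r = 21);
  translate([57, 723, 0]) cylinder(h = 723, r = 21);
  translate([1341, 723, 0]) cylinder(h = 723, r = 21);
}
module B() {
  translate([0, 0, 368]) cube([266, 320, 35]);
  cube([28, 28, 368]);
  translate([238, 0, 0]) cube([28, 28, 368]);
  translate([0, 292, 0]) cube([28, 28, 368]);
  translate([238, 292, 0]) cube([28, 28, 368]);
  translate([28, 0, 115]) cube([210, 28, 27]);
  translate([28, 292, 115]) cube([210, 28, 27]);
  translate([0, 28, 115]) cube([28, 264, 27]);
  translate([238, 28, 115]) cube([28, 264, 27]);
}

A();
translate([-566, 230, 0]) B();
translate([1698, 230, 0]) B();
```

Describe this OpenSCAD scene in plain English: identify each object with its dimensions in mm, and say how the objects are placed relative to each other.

A is a table with a 1398×780 mm rectangular top, 29 mm thick, top surface at z = 752 mm, supported by four round legs of 42 mm diameter, each leg's bounding box inset 36 mm from the nearest pair of top edges, running from the floor.

B is a four-legged stool. The seat is a 266×320×35 mm slab whose top surface is at z = 403 mm; four square legs, each 28×28 mm in cross-section, run from the floor (z = 0) to the underside of the seat, each flush with a corner of the seat. Four stretchers, 28 mm wide and 27 mm tall, connect adjacent legs with their undersides at z = 115 mm, each running between the inner faces of the legs it joins and aligned with the legs' outer faces on the other axis.

Two stools sit around the table at the −x, +x sides.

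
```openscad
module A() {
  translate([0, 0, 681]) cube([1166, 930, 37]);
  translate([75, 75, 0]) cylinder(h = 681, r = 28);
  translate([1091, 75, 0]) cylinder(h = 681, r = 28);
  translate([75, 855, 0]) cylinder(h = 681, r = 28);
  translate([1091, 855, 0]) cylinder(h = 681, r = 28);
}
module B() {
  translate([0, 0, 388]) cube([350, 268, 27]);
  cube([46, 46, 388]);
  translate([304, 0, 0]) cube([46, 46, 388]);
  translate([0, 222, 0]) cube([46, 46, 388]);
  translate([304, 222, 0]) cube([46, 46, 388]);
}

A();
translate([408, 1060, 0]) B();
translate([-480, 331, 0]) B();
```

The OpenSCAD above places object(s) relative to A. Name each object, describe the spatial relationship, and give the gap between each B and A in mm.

A is a table. B is a stool. Two stools sit around the table at the +y, −x sides. The gap between each stool and the table is 130 mm.

Each stool's nearest face is 130 mm from the table's bounding box.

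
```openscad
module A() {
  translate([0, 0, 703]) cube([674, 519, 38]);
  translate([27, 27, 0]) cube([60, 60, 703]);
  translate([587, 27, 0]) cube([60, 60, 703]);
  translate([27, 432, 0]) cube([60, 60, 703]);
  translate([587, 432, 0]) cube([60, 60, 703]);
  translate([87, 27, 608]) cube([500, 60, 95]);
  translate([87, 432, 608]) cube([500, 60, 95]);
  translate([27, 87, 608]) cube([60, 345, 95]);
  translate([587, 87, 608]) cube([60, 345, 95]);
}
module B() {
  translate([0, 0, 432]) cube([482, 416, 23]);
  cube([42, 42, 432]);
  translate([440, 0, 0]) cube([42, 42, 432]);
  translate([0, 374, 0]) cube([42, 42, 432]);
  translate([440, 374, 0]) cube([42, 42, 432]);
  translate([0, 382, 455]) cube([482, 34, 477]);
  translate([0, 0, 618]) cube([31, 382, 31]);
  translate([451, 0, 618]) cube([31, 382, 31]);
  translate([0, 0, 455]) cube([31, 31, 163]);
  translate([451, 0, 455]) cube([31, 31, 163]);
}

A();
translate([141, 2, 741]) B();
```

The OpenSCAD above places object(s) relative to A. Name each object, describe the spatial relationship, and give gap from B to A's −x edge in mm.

The chair's min-x is at 141; the table's min-x is 0; gap = 141 mm.

A is a table. B is a chair. The chair is on top of the table. The gap from the chair to the table's −x edge is 141 mm.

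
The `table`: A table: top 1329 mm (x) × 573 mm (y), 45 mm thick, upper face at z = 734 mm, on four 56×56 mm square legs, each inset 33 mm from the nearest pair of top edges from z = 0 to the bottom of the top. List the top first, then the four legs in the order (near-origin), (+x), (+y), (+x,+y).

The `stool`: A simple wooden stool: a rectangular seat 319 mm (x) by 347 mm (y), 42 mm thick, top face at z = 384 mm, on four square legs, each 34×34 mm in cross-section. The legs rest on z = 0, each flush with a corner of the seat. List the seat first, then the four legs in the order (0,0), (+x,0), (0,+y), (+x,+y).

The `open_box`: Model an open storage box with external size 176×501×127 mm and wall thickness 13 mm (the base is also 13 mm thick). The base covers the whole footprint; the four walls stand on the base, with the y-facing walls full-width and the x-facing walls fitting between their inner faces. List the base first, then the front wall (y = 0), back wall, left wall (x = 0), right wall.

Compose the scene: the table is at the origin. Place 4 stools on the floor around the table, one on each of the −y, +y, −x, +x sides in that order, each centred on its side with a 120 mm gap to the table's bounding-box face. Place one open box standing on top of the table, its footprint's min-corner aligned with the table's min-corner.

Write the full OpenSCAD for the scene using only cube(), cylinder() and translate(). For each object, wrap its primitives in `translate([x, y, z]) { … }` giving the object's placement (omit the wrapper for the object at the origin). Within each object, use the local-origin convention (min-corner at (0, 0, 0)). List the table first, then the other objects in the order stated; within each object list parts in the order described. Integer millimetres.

translate([0, 0, 689]) cube([1329, 573, 45]);
translate([33, 33, 0]) cube([56, 56, 689]);
translate([1240, 33, 0]) cube([56, 56, 689]);
translate([33, 484, 0]) cube([56, 56, 689]);
translate([1240, 484, 0]) cube([56, 56, 689]);
translate([505, -467, 0]) {
  translate([0, 0, 342]) cube([319, 347, 42]);
  cube([34, 34, 342]);
  translate([285, 0, 0]) cube([34, 34, 342]);
  translate([0, 313, 0]) cube([34, 34, 342]);
  translate([285, 313, 0]) cube([34, 34, 342]);
}
translate([505, 693, 0]) {
  translate([0, 0, 342]) cube([319, 347, 42]);
  cube([34, 34, 342]);
  translate([285, 0, 0]) cube([34, 34, 342]);
  translate([0, 313, 0]) cube([34, 34, 342]);
  translate([285, 313, 0]) cube([34, 34, 342]);
}
translate([-439, 113, 0]) {
  translate([0, 0, 342]) cube([319, 347, 42]);
  cube([34, 34, 342]);
  translate([285, 0, 0]) cube([34, 34, 342]);
  translate([0, 313, 0]) cube([34, 34, 342]);
  translate([285, 313, 0]) cube([34, 34, 342]);
}
translate([1449, 113, 0]) {
  translate([0, 0, 342]) cube([319, 347, 42]);
  cube([34, 34, 342]);
  translate([285, 0, 0]) cube([34, 34, 342]);
  translate([0, 313, 0]) cube([34, 34, 342]);
  translate([285, 313, 0]) cube([34, 34, 342]);
}
translate([0, 0, 734]) {
  cube([176, 501, 13]);
  translate([0, 0, 13]) cube([176, 13, 114]);
  translate([0, 488, 13]) cube([176, 13, 114]);
  translate([0, 13, 13]) cube([13, 475, 114]);
  translate([163, 13, 13]) cube([13, 475, 114]);
}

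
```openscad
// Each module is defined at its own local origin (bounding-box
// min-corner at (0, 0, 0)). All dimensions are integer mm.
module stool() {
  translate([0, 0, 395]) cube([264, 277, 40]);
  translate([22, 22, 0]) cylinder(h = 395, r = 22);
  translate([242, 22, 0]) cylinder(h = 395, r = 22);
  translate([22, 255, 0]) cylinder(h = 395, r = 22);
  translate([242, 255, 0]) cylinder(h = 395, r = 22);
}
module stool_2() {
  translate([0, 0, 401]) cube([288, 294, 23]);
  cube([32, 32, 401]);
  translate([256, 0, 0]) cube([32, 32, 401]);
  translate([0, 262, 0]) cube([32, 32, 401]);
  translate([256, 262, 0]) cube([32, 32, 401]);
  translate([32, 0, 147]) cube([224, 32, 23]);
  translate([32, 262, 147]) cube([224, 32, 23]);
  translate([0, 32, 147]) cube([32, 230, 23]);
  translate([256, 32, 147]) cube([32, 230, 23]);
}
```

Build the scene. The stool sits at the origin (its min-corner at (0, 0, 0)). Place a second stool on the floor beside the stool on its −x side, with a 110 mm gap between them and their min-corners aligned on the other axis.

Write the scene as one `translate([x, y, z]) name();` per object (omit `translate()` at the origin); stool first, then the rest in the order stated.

stool();
translate([-398, 0, 0]) stool_2();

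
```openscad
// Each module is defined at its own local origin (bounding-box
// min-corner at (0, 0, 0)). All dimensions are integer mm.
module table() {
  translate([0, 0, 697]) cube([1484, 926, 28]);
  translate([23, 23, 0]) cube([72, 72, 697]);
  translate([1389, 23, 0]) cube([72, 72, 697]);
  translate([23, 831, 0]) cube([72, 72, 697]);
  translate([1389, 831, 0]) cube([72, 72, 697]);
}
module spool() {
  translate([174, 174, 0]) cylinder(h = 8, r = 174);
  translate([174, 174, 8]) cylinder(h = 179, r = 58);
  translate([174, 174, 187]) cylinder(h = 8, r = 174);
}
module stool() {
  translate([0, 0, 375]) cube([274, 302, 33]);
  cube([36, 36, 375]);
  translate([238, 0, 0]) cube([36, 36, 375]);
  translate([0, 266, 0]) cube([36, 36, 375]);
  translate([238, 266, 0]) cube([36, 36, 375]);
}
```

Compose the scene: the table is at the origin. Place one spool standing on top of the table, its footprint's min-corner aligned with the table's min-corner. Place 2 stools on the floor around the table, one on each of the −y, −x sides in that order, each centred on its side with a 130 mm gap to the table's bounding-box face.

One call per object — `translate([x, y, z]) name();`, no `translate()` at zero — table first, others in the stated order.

table();
translate([0, 0, 725]) spool();
translate([605, -432, 0]) stool();
translate([-404, 312, 0]) stool();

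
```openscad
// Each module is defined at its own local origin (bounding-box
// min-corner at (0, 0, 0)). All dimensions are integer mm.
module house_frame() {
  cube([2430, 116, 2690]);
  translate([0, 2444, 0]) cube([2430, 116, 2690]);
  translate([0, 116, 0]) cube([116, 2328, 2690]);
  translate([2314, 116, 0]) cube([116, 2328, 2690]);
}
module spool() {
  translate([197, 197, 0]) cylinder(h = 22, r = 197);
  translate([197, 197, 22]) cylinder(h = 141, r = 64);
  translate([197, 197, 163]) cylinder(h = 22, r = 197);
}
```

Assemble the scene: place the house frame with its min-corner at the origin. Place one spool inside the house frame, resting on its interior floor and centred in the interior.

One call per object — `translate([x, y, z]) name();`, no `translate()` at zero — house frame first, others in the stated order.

house_frame();
translate([1018, 1083, 0]) spool();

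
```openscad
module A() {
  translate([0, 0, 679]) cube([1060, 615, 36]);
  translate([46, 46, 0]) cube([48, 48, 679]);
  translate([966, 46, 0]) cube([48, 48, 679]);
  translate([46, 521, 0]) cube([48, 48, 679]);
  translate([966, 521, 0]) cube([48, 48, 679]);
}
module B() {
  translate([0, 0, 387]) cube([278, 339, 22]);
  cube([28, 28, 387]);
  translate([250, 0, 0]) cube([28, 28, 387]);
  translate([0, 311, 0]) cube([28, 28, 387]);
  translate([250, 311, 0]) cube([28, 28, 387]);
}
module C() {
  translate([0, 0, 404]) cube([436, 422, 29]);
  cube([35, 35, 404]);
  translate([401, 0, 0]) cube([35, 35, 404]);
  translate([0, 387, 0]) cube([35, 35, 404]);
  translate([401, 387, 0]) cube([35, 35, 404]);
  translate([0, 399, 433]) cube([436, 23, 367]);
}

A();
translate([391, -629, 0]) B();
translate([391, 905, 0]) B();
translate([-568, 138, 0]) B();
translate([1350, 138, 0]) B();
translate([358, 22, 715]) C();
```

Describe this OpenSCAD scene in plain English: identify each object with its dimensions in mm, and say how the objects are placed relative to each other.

A is a rectangular dining table. The top is 1060×615×36 mm with its upper surface at z = 715 mm. It stands on four 48×48 mm square legs, each inset 46 mm from the nearest pair of top edges, running from the floor to the underside of the top.

B is a simple wooden stool: a rectangular seat 278 mm (x) by 339 mm (y), 22 mm thick, top face at z = 409 mm, on four square legs, each 28×28 mm in cross-section. The legs rest on z = 0, each flush with a corner of the seat.

C is a chair: 436×422 mm seat, 29 mm thick, top at z = 433 mm, on four 35 mm square corner legs flush with the seat edges. A 23 mm thick backrest slab spans the full seat width, extending 367 mm above the seat top, its back face flush with the seat's +y edge.

Four stools sit around the table at the −y, +y, −x, +x sides. The chair is on top of the table.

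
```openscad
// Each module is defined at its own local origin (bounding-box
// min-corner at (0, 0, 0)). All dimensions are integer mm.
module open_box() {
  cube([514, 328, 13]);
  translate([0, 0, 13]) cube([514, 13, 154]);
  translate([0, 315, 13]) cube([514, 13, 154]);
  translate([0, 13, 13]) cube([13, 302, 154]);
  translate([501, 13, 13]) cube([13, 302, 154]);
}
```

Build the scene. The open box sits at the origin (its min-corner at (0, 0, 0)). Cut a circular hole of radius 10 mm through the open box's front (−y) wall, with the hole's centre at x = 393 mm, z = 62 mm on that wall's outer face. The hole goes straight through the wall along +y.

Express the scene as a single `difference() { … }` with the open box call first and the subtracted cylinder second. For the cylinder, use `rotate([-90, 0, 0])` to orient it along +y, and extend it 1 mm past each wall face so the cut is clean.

difference() {
  open_box();
  translate([393, -1, 62]) rotate([-90, 0, 0]) cylinder(h = 15, r = 10);
}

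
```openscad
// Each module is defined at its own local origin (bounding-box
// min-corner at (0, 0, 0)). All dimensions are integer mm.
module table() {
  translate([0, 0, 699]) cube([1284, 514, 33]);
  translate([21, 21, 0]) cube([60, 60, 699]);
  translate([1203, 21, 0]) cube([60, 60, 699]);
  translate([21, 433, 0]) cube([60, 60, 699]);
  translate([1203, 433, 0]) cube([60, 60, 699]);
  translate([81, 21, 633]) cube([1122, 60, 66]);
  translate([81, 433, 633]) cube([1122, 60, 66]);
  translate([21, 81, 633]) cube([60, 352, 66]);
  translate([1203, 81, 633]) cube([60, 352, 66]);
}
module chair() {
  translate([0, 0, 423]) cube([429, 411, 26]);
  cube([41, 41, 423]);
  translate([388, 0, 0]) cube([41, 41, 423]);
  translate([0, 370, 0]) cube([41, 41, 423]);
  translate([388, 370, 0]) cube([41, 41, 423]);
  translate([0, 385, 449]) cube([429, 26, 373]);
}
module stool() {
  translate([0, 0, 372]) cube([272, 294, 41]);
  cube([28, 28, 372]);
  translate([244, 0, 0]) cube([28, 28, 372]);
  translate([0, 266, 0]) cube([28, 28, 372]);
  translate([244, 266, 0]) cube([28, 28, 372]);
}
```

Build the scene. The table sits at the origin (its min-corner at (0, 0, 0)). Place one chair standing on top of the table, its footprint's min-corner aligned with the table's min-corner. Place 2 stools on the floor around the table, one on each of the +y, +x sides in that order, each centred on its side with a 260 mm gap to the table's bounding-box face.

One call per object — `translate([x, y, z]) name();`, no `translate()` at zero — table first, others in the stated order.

table();
translate([0, 0, 732]) chair();
translate([506, 774, 0]) stool();
translate([1544, 110, 0]) stool();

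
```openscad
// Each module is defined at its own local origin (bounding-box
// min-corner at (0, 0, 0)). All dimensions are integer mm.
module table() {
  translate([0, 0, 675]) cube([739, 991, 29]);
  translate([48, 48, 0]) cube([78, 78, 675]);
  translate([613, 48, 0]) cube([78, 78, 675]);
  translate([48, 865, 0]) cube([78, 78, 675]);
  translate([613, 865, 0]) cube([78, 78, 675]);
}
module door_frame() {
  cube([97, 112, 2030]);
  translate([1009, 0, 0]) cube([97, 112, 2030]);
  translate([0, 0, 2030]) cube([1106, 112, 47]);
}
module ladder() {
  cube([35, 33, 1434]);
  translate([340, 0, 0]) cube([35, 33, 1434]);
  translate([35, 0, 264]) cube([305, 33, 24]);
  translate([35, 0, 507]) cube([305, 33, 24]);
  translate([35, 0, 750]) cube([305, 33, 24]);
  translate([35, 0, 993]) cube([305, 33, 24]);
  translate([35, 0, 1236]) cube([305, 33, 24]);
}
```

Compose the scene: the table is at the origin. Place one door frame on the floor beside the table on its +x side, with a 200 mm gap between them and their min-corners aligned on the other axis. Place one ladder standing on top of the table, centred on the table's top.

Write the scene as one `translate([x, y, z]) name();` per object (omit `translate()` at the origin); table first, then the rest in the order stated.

table();
translate([939, 0, 0]) door_frame();
translate([182, 479, 704]) ladder();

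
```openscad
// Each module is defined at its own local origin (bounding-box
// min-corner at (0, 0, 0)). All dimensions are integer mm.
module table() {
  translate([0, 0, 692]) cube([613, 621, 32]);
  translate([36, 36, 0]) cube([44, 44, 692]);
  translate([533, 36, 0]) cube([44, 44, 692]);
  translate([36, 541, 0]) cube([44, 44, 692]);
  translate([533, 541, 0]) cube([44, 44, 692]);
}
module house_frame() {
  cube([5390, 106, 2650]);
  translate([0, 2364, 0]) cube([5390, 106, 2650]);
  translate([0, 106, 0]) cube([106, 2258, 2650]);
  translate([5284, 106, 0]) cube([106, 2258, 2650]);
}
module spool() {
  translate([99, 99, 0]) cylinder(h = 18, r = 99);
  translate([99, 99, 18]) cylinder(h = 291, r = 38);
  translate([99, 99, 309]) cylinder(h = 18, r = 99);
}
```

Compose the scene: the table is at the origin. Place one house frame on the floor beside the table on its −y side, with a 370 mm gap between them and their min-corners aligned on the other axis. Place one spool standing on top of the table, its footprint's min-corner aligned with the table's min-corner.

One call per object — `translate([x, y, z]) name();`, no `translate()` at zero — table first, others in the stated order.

table();
translate([0, -2840, 0]) house_frame();
translate([0, 0, 724]) spool();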